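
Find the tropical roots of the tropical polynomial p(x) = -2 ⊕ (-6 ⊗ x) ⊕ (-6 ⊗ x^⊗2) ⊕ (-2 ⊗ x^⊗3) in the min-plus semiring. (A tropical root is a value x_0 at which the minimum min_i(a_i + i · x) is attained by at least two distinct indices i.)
Roots: {-4, 0, 4}

Each tropical root is a break point of the lower envelope of the lines y = a_i + i · x (there are 4 lines, with slopes 0, 1, ..., 3). Only the lines that attain the minimum somewhere contribute to roots; other lines are dominated. Here the surviving (envelope) indices are i = 3, i = 2, i = 1, i = 0.
Intersections between consecutive envelope lines give the roots: for adjacent envelope indices i < j the intersection is x = (a_i − a_j) / (j − i). Reading off the sorted break points: {-4, 0, 4}.
Verification: at each break x_0, at least two indices attain the minimum of min_i(a_i + i · x_0).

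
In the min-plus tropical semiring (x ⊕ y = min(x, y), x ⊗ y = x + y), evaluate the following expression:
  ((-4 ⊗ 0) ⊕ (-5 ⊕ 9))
((-4 ⊗ 0) ⊕ (-5 ⊕ 9)) = -5

Expand innermost to outermost. Recall ⊕ takes the minimum of its arguments and ⊗ takes their sum. Working out the expression ((-4 ⊗ 0) ⊕ (-5 ⊕ 9)) gives -5.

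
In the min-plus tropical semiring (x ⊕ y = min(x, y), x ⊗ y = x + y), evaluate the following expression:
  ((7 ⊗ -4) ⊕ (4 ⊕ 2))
((7 ⊗ -4) ⊕ (4 ⊕ 2)) = 2

Expand innermost to outermost. Recall ⊕ takes the minimum of its arguments and ⊗ takes their sum. Working out the expression ((7 ⊗ -4) ⊕ (4 ⊕ 2)) gives 2.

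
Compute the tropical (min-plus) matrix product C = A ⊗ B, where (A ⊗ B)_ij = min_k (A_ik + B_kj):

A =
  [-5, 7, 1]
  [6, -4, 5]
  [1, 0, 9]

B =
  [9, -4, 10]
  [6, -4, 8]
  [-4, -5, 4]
A ⊗ B =
  [-3, -9, 5]
  [1, -8, 4]
  [5, -4, 8]

Apply the min-plus product entry-by-entry:
  C[0][0] = min over k of (A[0][0] + B[0][0] = -5 + 9 = 4, A[0][1] + B[1][0] = 7 + 6 = 13, A[0][2] + B[2][0] = 1 + -4 = -3) = -3 (attained at k = 2)
  C[0][1] = min over k of (A[0][0] + B[0][1] = -5 + -4 = -9, A[0][1] + B[1][1] = 7 + -4 = 3, A[0][2] + B[2][1] = 1 + -5 = -4) = -9 (attained at k = 0)
  C[0][2] = min over k of (A[0][0] + B[0][2] = -5 + 10 = 5, A[0][1] + B[1][2] = 7 + 8 = 15, A[0][2] + B[2][2] = 1 + 4 = 5) = 5 (attained at k = 0)
  C[1][0] = min over k of (A[1][0] + B[0][0] = 6 + 9 = 15, A[1][1] + B[1][0] = -4 + 6 = 2, A[1][2] + B[2][0] = 5 + -4 = 1) = 1 (attained at k = 2)
  C[1][1] = min over k of (A[1][0] + B[0][1] = 6 + -4 = 2, A[1][1] + B[1][1] = -4 + -4 = -8, A[1][2] + B[2][1] = 5 + -5 = 0) = -8 (attained at k = 1)
  C[1][2] = min over k of (A[1][0] + B[0][2] = 6 + 10 = 16, A[1][1] + B[1][2] = -4 + 8 = 4, A[1][2] + B[2][2] = 5 + 4 = 9) = 4 (attained at k = 1)
  C[2][0] = min over k of (A[2][0] + B[0][0] = 1 + 9 = 10, A[2][1] + B[1][0] = 0 + 6 = 6, A[2][2] + B[2][0] = 9 + -4 = 5) = 5 (attained at k = 2)
  C[2][1] = min over k of (A[2][0] + B[0][1] = 1 + -4 = -3, A[2][1] + B[1][1] = 0 + -4 = -4, A[2][2] + B[2][1] = 9 + -5 = 4) = -4 (attained at k = 1)
  C[2][2] = min over k of (A[2][0] + B[0][2] = 1 + 10 = 11, A[2][1] + B[1][2] = 0 + 8 = 8, A[2][2] + B[2][2] = 9 + 4 = 13) = 8 (attained at k = 1)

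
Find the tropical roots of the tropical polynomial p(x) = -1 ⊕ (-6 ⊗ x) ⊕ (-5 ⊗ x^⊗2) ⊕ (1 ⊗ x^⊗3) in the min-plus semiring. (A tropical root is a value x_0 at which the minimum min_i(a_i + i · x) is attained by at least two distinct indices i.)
Roots: {-6, -1, 5}

Each tropical root is a break point of the lower envelope of the lines y = a_i + i · x (there are 4 lines, with slopes 0, 1, ..., 3). Only the lines that attain the minimum somewhere contribute to roots; other lines are dominated. Here the surviving (envelope) indices are i = 3, i = 2, i = 1, i = 0.
Intersections between consecutive envelope lines give the roots: for adjacent envelope indices i < j the intersection is x = (a_i − a_j) / (j − i). Reading off the sorted break points: {-6, -1, 5}.
Verification: at each break x_0, at least two indices attain the minimum of min_i(a_i + i · x_0).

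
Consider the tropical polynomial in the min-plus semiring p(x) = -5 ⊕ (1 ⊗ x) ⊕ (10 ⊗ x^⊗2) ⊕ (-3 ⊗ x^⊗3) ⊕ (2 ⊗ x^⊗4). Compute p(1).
p(1) = -5

A tropical monomial a ⊗ x^⊗i evaluates to a + i · x. Evaluating each term at x = 1:
  Term 0 contributes -5 + 0 · 1 = -5
  Term 1 contributes 1 + 1 · 1 = 2
  Term 2 contributes 10 + 2 · 1 = 12
  Term 3 contributes -3 + 3 · 1 = 0
  Term 4 contributes 2 + 4 · 1 = 6
p(1) = ⊕ of these = min[-5, 2, 12, 0, 6] = -5.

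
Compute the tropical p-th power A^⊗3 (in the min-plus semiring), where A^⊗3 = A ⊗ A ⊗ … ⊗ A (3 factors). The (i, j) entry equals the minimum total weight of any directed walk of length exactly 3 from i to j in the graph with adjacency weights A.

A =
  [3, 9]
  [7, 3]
A^⊗3 =
  [9, 15]
  [13, 9]

Each entry (A^⊗3)_ij equals the minimum over all length-3 walks i = v_0 → v_1 → … → v_3 = j of Σ_t A[v_t][v_{t+1}]. For example, for (i, j) = (0, 1) we minimise over 4 possible intermediate vertex sequences; the minimum is 15, attained along the walk 0 → 0 → 0 → 1.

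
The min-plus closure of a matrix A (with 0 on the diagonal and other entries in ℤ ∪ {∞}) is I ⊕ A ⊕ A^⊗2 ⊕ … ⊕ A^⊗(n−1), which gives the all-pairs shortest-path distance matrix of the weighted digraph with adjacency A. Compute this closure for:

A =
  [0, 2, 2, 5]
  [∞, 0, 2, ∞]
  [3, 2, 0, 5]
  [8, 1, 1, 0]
Closure =
  [0, 2, 2, 5]
  [5, 0, 2, 7]
  [3, 2, 0, 5]
  [4, 1, 1, 0]

This is the Floyd-Warshall all-pairs shortest-path computation. For each intermediate vertex k = 0, 1, …, 3, update dist[i][j] ← min(dist[i][j], dist[i][k] + dist[k][j]). The final matrix gives, for each (i, j), the minimum total weight of any directed path from i to j (possibly empty when i = j).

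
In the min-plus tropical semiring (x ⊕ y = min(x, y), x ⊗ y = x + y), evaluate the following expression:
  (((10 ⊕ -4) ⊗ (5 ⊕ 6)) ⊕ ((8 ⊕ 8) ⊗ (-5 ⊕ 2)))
(((10 ⊕ -4) ⊗ (5 ⊕ 6)) ⊕ ((8 ⊕ 8) ⊗ (-5 ⊕ 2))) = 1

Expand innermost to outermost. Recall ⊕ takes the minimum of its arguments and ⊗ takes their sum. Working out the expression (((10 ⊕ -4) ⊗ (5 ⊕ 6)) ⊕ ((8 ⊕ 8) ⊗ (-5 ⊕ 2))) gives 1.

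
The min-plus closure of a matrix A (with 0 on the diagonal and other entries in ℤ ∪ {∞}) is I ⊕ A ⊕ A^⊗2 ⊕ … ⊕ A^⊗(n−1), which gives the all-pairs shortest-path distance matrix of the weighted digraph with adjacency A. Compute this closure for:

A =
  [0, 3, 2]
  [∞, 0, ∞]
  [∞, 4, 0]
Closure =
  [0, 3, 2]
  [∞, 0, ∞]
  [∞, 4, 0]

This is the Floyd-Warshall all-pairs shortest-path computation. For each intermediate vertex k = 0, 1, …, 2, update dist[i][j] ← min(dist[i][j], dist[i][k] + dist[k][j]). The final matrix gives, for each (i, j), the minimum total weight of any directed path from i to j (possibly empty when i = j).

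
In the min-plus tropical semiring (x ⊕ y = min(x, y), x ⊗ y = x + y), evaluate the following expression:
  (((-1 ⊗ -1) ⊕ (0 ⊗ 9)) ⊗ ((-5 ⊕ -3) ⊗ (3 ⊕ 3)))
(((-1 ⊗ -1) ⊕ (0 ⊗ 9)) ⊗ ((-5 ⊕ -3) ⊗ (3 ⊕ 3))) = -4

Expand innermost to outermost. Recall ⊕ takes the minimum of its arguments and ⊗ takes their sum. Working out the expression (((-1 ⊗ -1) ⊕ (0 ⊗ 9)) ⊗ ((-5 ⊕ -3) ⊗ (3 ⊕ 3))) gives -4.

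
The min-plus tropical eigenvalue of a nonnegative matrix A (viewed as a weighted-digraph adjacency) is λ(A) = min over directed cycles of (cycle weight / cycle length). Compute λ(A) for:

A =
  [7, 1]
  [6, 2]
λ(A) = 2

Enumerate directed cycles and compute their means (weight / length). Sample:
  cycle 0 → 0: weight = 7, length = 1, mean = 7/1 ≈ 7.000
  cycle 1 → 1: weight = 2, length = 1, mean = 2/1 ≈ 2.000
  cycle 0 → 1 → 0: weight = 7, length = 2, mean = 7/2 ≈ 3.500
  cycle 1 → 0 → 1: weight = 7, length = 2, mean = 7/2 ≈ 3.500
Minimum mean = 2.000, attained e.g. along the cycle 1 → 1 with weight 2 and length 1. So λ(A) = 2/1 = 2.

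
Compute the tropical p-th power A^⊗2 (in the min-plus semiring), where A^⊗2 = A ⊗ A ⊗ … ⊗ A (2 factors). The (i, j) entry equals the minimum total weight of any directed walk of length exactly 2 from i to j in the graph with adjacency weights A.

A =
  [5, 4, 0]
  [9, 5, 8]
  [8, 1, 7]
A^⊗2 =
  [8, 1, 5]
  [14, 9, 9]
  [10, 6, 8]

Each entry (A^⊗2)_ij equals the minimum over all length-2 walks i = v_0 → v_1 → … → v_2 = j of Σ_t A[v_t][v_{t+1}]. For example, for (i, j) = (0, 2) we minimise over 3 possible intermediate vertex sequences; the minimum is 5, attained along the walk 0 → 0 → 2.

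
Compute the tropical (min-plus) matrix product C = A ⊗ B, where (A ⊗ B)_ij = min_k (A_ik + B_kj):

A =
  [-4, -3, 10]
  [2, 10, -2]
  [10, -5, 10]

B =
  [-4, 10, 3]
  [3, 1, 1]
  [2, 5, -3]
A ⊗ B =
  [-8, -2, -2]
  [-2, 3, -5]
  [-2, -4, -4]

Apply the min-plus product entry-by-entry:
  C[0][0] = min over k of (A[0][0] + B[0][0] = -4 + -4 = -8, A[0][1] + B[1][0] = -3 + 3 = 0, A[0][2] + B[2][0] = 10 + 2 = 12) = -8 (attained at k = 0)
  C[0][1] = min over k of (A[0][0] + B[0][1] = -4 + 10 = 6, A[0][1] + B[1][1] = -3 + 1 = -2, A[0][2] + B[2][1] = 10 + 5 = 15) = -2 (attained at k = 1)
  C[0][2] = min over k of (A[0][0] + B[0][2] = -4 + 3 = -1, A[0][1] + B[1][2] = -3 + 1 = -2, A[0][2] + B[2][2] = 10 + -3 = 7) = -2 (attained at k = 1)
  C[1][0] = min over k of (A[1][0] + B[0][0] = 2 + -4 = -2, A[1][1] + B[1][0] = 10 + 3 = 13, A[1][2] + B[2][0] = -2 + 2 = 0) = -2 (attained at k = 0)
  C[1][1] = min over k of (A[1][0] + B[0][1] = 2 + 10 = 12, A[1][1] + B[1][1] = 10 + 1 = 11, A[1][2] + B[2][1] = -2 + 5 = 3) = 3 (attained at k = 2)
  C[1][2] = min over k of (A[1][0] + B[0][2] = 2 + 3 = 5, A[1][1] + B[1][2] = 10 + 1 = 11, A[1][2] + B[2][2] = -2 + -3 = -5) = -5 (attained at k = 2)
  C[2][0] = min over k of (A[2][0] + B[0][0] = 10 + -4 = 6, A[2][1] + B[1][0] = -5 + 3 = -2, A[2][2] + B[2][0] = 10 + 2 = 12) = -2 (attained at k = 1)
  C[2][1] = min over k of (A[2][0] + B[0][1] = 10 + 10 = 20, A[2][1] + B[1][1] = -5 + 1 = -4, A[2][2] + B[2][1] = 10 + 5 = 15) = -4 (attained at k = 1)
  C[2][2] = min over k of (A[2][0] + B[0][2] = 10 + 3 = 13, A[2][1] + B[1][2] = -5 + 1 = -4, A[2][2] + B[2][2] = 10 + -3 = 7) = -4 (attained at k = 1)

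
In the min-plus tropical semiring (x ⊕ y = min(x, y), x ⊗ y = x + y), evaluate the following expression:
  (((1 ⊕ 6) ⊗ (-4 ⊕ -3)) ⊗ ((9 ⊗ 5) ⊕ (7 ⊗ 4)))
(((1 ⊕ 6) ⊗ (-4 ⊕ -3)) ⊗ ((9 ⊗ 5) ⊕ (7 ⊗ 4))) = 8

Expand innermost to outermost. Recall ⊕ takes the minimum of its arguments and ⊗ takes their sum. Working out the expression (((1 ⊕ 6) ⊗ (-4 ⊕ -3)) ⊗ ((9 ⊗ 5) ⊕ (7 ⊗ 4))) gives 8.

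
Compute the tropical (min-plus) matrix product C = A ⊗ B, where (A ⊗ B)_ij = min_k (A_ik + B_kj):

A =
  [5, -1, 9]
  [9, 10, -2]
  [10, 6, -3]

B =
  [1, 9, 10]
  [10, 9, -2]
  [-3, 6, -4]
A ⊗ B =
  [6, 8, -3]
  [-5, 4, -6]
  [-6, 3, -7]

Apply the min-plus product entry-by-entry:
  C[0][0] = min over k of (A[0][0] + B[0][0] = 5 + 1 = 6, A[0][1] + B[1][0] = -1 + 10 = 9, A[0][2] + B[2][0] = 9 + -3 = 6) = 6 (attained at k = 0)
  C[0][1] = min over k of (A[0][0] + B[0][1] = 5 + 9 = 14, A[0][1] + B[1][1] = -1 + 9 = 8, A[0][2] + B[2][1] = 9 + 6 = 15) = 8 (attained at k = 1)
  C[0][2] = min over k of (A[0][0] + B[0][2] = 5 + 10 = 15, A[0][1] + B[1][2] = -1 + -2 = -3, A[0][2] + B[2][2] = 9 + -4 = 5) = -3 (attained at k = 1)
  C[1][0] = min over k of (A[1][0] + B[0][0] = 9 + 1 = 10, A[1][1] + B[1][0] = 10 + 10 = 20, A[1][2] + B[2][0] = -2 + -3 = -5) = -5 (attained at k = 2)
  C[1][1] = min over k of (A[1][0] + B[0][1] = 9 + 9 = 18, A[1][1] + B[1][1] = 10 + 9 = 19, A[1][2] + B[2][1] = -2 + 6 = 4) = 4 (attained at k = 2)
  C[1][2] = min over k of (A[1][0] + B[0][2] = 9 + 10 = 19, A[1][1] + B[1][2] = 10 + -2 = 8, A[1][2] + B[2][2] = -2 + -4 = -6) = -6 (attained at k = 2)
  C[2][0] = min over k of (A[2][0] + B[0][0] = 10 + 1 = 11, A[2][1] + B[1][0] = 6 + 10 = 16, A[2][2] + B[2][0] = -3 + -3 = -6) = -6 (attained at k = 2)
  C[2][1] = min over k of (A[2][0] + B[0][1] = 10 + 9 = 19, A[2][1] + B[1][1] = 6 + 9 = 15, A[2][2] + B[2][1] = -3 + 6 = 3) = 3 (attained at k = 2)
  C[2][2] = min over k of (A[2][0] + B[0][2] = 10 + 10 = 20, A[2][1] + B[1][2] = 6 + -2 = 4, A[2][2] + B[2][2] = -3 + -4 = -7) = -7 (attained at k = 2)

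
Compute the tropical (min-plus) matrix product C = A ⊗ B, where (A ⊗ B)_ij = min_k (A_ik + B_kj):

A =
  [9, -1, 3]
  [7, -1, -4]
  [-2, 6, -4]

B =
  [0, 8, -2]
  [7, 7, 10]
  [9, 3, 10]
A ⊗ B =
  [6, 6, 7]
  [5, -1, 5]
  [-2, -1, -4]

Apply the min-plus product entry-by-entry:
  C[0][0] = min over k of (A[0][0] + B[0][0] = 9 + 0 = 9, A[0][1] + B[1][0] = -1 + 7 = 6, A[0][2] + B[2][0] = 3 + 9 = 12) = 6 (attained at k = 1)
  C[0][1] = min over k of (A[0][0] + B[0][1] = 9 + 8 = 17, A[0][1] + B[1][1] = -1 + 7 = 6, A[0][2] + B[2][1] = 3 + 3 = 6) = 6 (attained at k = 1)
  C[0][2] = min over k of (A[0][0] + B[0][2] = 9 + -2 = 7, A[0][1] + B[1][2] = -1 + 10 = 9, A[0][2] + B[2][2] = 3 + 10 = 13) = 7 (attained at k = 0)
  C[1][0] = min over k of (A[1][0] + B[0][0] = 7 + 0 = 7, A[1][1] + B[1][0] = -1 + 7 = 6, A[1][2] + B[2][0] = -4 + 9 = 5) = 5 (attained at k = 2)
  C[1][1] = min over k of (A[1][0] + B[0][1] = 7 + 8 = 15, A[1][1] + B[1][1] = -1 + 7 = 6, A[1][2] + B[2][1] = -4 + 3 = -1) = -1 (attained at k = 2)
  C[1][2] = min over k of (A[1][0] + B[0][2] = 7 + -2 = 5, A[1][1] + B[1][2] = -1 + 10 = 9, A[1][2] + B[2][2] = -4 + 10 = 6) = 5 (attained at k = 0)
  C[2][0] = min over k of (A[2][0] + B[0][0] = -2 + 0 = -2, A[2][1] + B[1][0] = 6 + 7 = 13, A[2][2] + B[2][0] = -4 + 9 = 5) = -2 (attained at k = 0)
  C[2][1] = min over k of (A[2][0] + B[0][1] = -2 + 8 = 6, A[2][1] + B[1][1] = 6 + 7 = 13, A[2][2] + B[2][1] = -4 + 3 = -1) = -1 (attained at k = 2)
  C[2][2] = min over k of (A[2][0] + B[0][2] = -2 + -2 = -4, A[2][1] + B[1][2] = 6 + 10 = 16, A[2][2] + B[2][2] = -4 + 10 = 6) = -4 (attained at k = 0)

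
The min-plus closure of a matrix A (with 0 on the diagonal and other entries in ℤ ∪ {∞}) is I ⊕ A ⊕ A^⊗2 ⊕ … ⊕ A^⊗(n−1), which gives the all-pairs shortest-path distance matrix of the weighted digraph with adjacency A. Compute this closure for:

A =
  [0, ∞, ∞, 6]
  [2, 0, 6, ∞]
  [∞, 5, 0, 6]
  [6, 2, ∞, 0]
Closure =
  [0, 8, 14, 6]
  [2, 0, 6, 8]
  [7, 5, 0, 6]
  [4, 2, 8, 0]

This is the Floyd-Warshall all-pairs shortest-path computation. For each intermediate vertex k = 0, 1, …, 3, update dist[i][j] ← min(dist[i][j], dist[i][k] + dist[k][j]). The final matrix gives, for each (i, j), the minimum total weight of any directed path from i to j (possibly empty when i = j).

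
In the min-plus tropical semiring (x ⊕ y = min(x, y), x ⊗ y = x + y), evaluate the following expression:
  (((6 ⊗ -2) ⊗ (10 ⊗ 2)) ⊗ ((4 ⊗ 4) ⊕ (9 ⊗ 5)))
(((6 ⊗ -2) ⊗ (10 ⊗ 2)) ⊗ ((4 ⊗ 4) ⊕ (9 ⊗ 5))) = 24

Expand innermost to outermost. Recall ⊕ takes the minimum of its arguments and ⊗ takes their sum. Working out the expression (((6 ⊗ -2) ⊗ (10 ⊗ 2)) ⊗ ((4 ⊗ 4) ⊕ (9 ⊗ 5))) gives 24.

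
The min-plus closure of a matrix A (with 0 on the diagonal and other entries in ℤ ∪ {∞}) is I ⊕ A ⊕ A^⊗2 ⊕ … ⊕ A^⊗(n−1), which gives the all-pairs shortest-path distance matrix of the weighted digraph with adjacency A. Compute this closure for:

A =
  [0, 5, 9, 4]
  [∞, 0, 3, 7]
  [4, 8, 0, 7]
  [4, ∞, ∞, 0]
Closure =
  [0, 5, 8, 4]
  [7, 0, 3, 7]
  [4, 8, 0, 7]
  [4, 9, 12, 0]

This is the Floyd-Warshall all-pairs shortest-path computation. For each intermediate vertex k = 0, 1, …, 3, update dist[i][j] ← min(dist[i][j], dist[i][k] + dist[k][j]). The final matrix gives, for each (i, j), the minimum total weight of any directed path from i to j (possibly empty when i = j).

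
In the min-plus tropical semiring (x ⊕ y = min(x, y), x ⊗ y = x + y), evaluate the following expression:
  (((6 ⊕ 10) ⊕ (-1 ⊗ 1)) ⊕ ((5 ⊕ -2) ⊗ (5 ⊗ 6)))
(((6 ⊕ 10) ⊕ (-1 ⊗ 1)) ⊕ ((5 ⊕ -2) ⊗ (5 ⊗ 6))) = 0

Expand innermost to outermost. Recall ⊕ takes the minimum of its arguments and ⊗ takes their sum. Working out the expression (((6 ⊕ 10) ⊕ (-1 ⊗ 1)) ⊕ ((5 ⊕ -2) ⊗ (5 ⊗ 6))) gives 0.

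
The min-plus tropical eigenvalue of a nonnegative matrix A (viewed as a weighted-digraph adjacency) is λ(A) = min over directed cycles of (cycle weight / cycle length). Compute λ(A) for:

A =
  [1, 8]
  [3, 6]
λ(A) = 1

Enumerate directed cycles and compute their means (weight / length). Sample:
  cycle 0 → 0: weight = 1, length = 1, mean = 1/1 ≈ 1.000
  cycle 1 → 1: weight = 6, length = 1, mean = 6/1 ≈ 6.000
  cycle 0 → 1 → 0: weight = 11, length = 2, mean = 11/2 ≈ 5.500
  cycle 1 → 0 → 1: weight = 11, length = 2, mean = 11/2 ≈ 5.500
Minimum mean = 1.000, attained e.g. along the cycle 0 → 0 with weight 1 and length 1. So λ(A) = 1/1 = 1.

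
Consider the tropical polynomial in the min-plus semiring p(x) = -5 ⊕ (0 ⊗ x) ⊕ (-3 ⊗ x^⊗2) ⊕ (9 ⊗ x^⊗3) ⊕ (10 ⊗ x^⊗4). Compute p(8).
p(8) = -5

A tropical monomial a ⊗ x^⊗i evaluates to a + i · x. Evaluating each term at x = 8:
  Term 0 contributes -5 + 0 · 8 = -5
  Term 1 contributes 0 + 1 · 8 = 8
  Term 2 contributes -3 + 2 · 8 = 13
  Term 3 contributes 9 + 3 · 8 = 33
  Term 4 contributes 10 + 4 · 8 = 42
p(8) = ⊕ of these = min[-5, 8, 13, 33, 42] = -5.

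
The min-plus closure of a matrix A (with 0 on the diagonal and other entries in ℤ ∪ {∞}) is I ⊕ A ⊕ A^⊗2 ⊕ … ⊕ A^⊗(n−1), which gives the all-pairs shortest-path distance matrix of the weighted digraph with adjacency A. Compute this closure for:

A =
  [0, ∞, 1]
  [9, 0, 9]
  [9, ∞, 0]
Closure =
  [0, ∞, 1]
  [9, 0, 9]
  [9, ∞, 0]

This is the Floyd-Warshall all-pairs shortest-path computation. For each intermediate vertex k = 0, 1, …, 2, update dist[i][j] ← min(dist[i][j], dist[i][k] + dist[k][j]). The final matrix gives, for each (i, j), the minimum total weight of any directed path from i to j (possibly empty when i = j).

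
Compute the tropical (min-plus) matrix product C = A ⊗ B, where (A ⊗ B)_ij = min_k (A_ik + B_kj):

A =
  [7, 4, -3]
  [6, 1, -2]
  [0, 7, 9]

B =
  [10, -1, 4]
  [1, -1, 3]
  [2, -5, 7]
A ⊗ B =
  [-1, -8, 4]
  [0, -7, 4]
  [8, -1, 4]

Apply the min-plus product entry-by-entry:
  C[0][0] = min over k of (A[0][0] + B[0][0] = 7 + 10 = 17, A[0][1] + B[1][0] = 4 + 1 = 5, A[0][2] + B[2][0] = -3 + 2 = -1) = -1 (attained at k = 2)
  C[0][1] = min over k of (A[0][0] + B[0][1] = 7 + -1 = 6, A[0][1] + B[1][1] = 4 + -1 = 3, A[0][2] + B[2][1] = -3 + -5 = -8) = -8 (attained at k = 2)
  C[0][2] = min over k of (A[0][0] + B[0][2] = 7 + 4 = 11, A[0][1] + B[1][2] = 4 + 3 = 7, A[0][2] + B[2][2] = -3 + 7 = 4) = 4 (attained at k = 2)
  C[1][0] = min over k of (A[1][0] + B[0][0] = 6 + 10 = 16, A[1][1] + B[1][0] = 1 + 1 = 2, A[1][2] + B[2][0] = -2 + 2 = 0) = 0 (attained at k = 2)
  C[1][1] = min over k of (A[1][0] + B[0][1] = 6 + -1 = 5, A[1][1] + B[1][1] = 1 + -1 = 0, A[1][2] + B[2][1] = -2 + -5 = -7) = -7 (attained at k = 2)
  C[1][2] = min over k of (A[1][0] + B[0][2] = 6 + 4 = 10, A[1][1] + B[1][2] = 1 + 3 = 4, A[1][2] + B[2][2] = -2 + 7 = 5) = 4 (attained at k = 1)
  C[2][0] = min over k of (A[2][0] + B[0][0] = 0 + 10 = 10, A[2][1] + B[1][0] = 7 + 1 = 8, A[2][2] + B[2][0] = 9 + 2 = 11) = 8 (attained at k = 1)
  C[2][1] = min over k of (A[2][0] + B[0][1] = 0 + -1 = -1, A[2][1] + B[1][1] = 7 + -1 = 6, A[2][2] + B[2][1] = 9 + -5 = 4) = -1 (attained at k = 0)
  C[2][2] = min over k of (A[2][0] + B[0][2] = 0 + 4 = 4, A[2][1] + B[1][2] = 7 + 3 = 10, A[2][2] + B[2][2] = 9 + 7 = 16) = 4 (attained at k = 0)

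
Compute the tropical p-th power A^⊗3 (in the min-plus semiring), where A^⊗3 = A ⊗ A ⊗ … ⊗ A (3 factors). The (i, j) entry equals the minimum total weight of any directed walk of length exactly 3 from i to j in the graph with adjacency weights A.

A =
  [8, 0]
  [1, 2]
A^⊗3 =
  [3, 1]
  [2, 3]

Each entry (A^⊗3)_ij equals the minimum over all length-3 walks i = v_0 → v_1 → … → v_3 = j of Σ_t A[v_t][v_{t+1}]. For example, for (i, j) = (0, 1) we minimise over 4 possible intermediate vertex sequences; the minimum is 1, attained along the walk 0 → 1 → 0 → 1.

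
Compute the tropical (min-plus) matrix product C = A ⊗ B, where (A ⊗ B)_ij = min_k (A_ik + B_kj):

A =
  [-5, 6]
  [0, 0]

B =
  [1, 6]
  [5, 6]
A ⊗ B =
  [-4, 1]
  [1, 6]

Apply the min-plus product entry-by-entry:
  C[0][0] = min over k of (A[0][0] + B[0][0] = -5 + 1 = -4, A[0][1] + B[1][0] = 6 + 5 = 11) = -4 (attained at k = 0)
  C[0][1] = min over k of (A[0][0] + B[0][1] = -5 + 6 = 1, A[0][1] + B[1][1] = 6 + 6 = 12) = 1 (attained at k = 0)
  C[1][0] = min over k of (A[1][0] + B[0][0] = 0 + 1 = 1, A[1][1] + B[1][0] = 0 + 5 = 5) = 1 (attained at k = 0)
  C[1][1] = min over k of (A[1][0] + B[0][1] = 0 + 6 = 6, A[1][1] + B[1][1] = 0 + 6 = 6) = 6 (attained at k = 0)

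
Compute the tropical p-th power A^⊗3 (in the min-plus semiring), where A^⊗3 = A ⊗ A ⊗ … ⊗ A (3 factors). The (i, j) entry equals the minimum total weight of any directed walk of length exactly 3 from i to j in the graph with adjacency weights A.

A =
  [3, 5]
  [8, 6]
A^⊗3 =
  [9, 11]
  [14, 16]

Each entry (A^⊗3)_ij equals the minimum over all length-3 walks i = v_0 → v_1 → … → v_3 = j of Σ_t A[v_t][v_{t+1}]. For example, for (i, j) = (0, 1) we minimise over 4 possible intermediate vertex sequences; the minimum is 11, attained along the walk 0 → 0 → 0 → 1.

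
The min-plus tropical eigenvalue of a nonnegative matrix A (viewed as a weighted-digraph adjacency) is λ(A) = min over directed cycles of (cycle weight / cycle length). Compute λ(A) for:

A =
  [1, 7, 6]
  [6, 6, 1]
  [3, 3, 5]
λ(A) = 1

Enumerate directed cycles and compute their means (weight / length). Sample:
  cycle 0 → 0: weight = 1, length = 1, mean = 1/1 ≈ 1.000
  cycle 1 → 1: weight = 6, length = 1, mean = 6/1 ≈ 6.000
  cycle 2 → 2: weight = 5, length = 1, mean = 5/1 ≈ 5.000
  cycle 0 → 1 → 0: weight = 13, length = 2, mean = 13/2 ≈ 6.500
  cycle 0 → 2 → 0: weight = 9, length = 2, mean = 9/2 ≈ 4.500
  cycle 1 → 0 → 1: weight = 13, length = 2, mean = 13/2 ≈ 6.500
Minimum mean = 1.000, attained e.g. along the cycle 0 → 0 with weight 1 and length 1. So λ(A) = 1/1 = 1.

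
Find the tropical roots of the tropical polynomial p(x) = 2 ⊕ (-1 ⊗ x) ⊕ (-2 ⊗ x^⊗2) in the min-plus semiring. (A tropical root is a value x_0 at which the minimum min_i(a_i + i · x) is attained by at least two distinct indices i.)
Roots: {1, 3}

Each tropical root is a break point of the lower envelope of the lines y = a_i + i · x (there are 3 lines, with slopes 0, 1, ..., 2). Only the lines that attain the minimum somewhere contribute to roots; other lines are dominated. Here the surviving (envelope) indices are i = 2, i = 1, i = 0.
Intersections between consecutive envelope lines give the roots: for adjacent envelope indices i < j the intersection is x = (a_i − a_j) / (j − i). Reading off the sorted break points: {1, 3}.
Verification: at each break x_0, at least two indices attain the minimum of min_i(a_i + i · x_0).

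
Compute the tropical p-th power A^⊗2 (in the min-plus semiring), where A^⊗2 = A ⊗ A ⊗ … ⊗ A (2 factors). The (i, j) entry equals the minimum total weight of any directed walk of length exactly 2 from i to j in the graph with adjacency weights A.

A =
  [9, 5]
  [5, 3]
A^⊗2 =
  [10, 8]
  [8, 6]

Each entry (A^⊗2)_ij equals the minimum over all length-2 walks i = v_0 → v_1 → … → v_2 = j of Σ_t A[v_t][v_{t+1}]. For example, for (i, j) = (0, 1) we minimise over 2 possible intermediate vertex sequences; the minimum is 8, attained along the walk 0 → 1 → 1.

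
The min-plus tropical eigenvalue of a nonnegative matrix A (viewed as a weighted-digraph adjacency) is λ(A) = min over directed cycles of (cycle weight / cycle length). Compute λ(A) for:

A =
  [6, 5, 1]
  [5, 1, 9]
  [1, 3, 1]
λ(A) = 1

Enumerate directed cycles and compute their means (weight / length). Sample:
  cycle 0 → 0: weight = 6, length = 1, mean = 6/1 ≈ 6.000
  cycle 1 → 1: weight = 1, length = 1, mean = 1/1 ≈ 1.000
  cycle 2 → 2: weight = 1, length = 1, mean = 1/1 ≈ 1.000
  cycle 0 → 1 → 0: weight = 10, length = 2, mean = 10/2 ≈ 5.000
  cycle 0 → 2 → 0: weight = 2, length = 2, mean = 2/2 ≈ 1.000
  cycle 1 → 0 → 1: weight = 10, length = 2, mean = 10/2 ≈ 5.000
Minimum mean = 1.000, attained e.g. along the cycle 1 → 1 with weight 1 and length 1. So λ(A) = 1/1 = 1.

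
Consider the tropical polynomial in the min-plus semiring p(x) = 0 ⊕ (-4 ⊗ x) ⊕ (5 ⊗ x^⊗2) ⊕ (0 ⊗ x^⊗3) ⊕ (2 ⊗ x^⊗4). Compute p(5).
p(5) = 0

A tropical monomial a ⊗ x^⊗i evaluates to a + i · x. Evaluating each term at x = 5:
  Term 0 contributes 0 + 0 · 5 = 0
  Term 1 contributes -4 + 1 · 5 = 1
  Term 2 contributes 5 + 2 · 5 = 15
  Term 3 contributes 0 + 3 · 5 = 15
  Term 4 contributes 2 + 4 · 5 = 22
p(5) = ⊕ of these = min[0, 1, 15, 15, 22] = 0.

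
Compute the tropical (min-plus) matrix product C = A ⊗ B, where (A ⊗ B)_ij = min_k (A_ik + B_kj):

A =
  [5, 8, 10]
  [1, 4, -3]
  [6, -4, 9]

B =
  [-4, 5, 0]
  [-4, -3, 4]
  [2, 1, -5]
A ⊗ B =
  [1, 5, 5]
  [-3, -2, -8]
  [-8, -7, 0]

Apply the min-plus product entry-by-entry:
  C[0][0] = min over k of (A[0][0] + B[0][0] = 5 + -4 = 1, A[0][1] + B[1][0] = 8 + -4 = 4, A[0][2] + B[2][0] = 10 + 2 = 12) = 1 (attained at k = 0)
  C[0][1] = min over k of (A[0][0] + B[0][1] = 5 + 5 = 10, A[0][1] + B[1][1] = 8 + -3 = 5, A[0][2] + B[2][1] = 10 + 1 = 11) = 5 (attained at k = 1)
  C[0][2] = min over k of (A[0][0] + B[0][2] = 5 + 0 = 5, A[0][1] + B[1][2] = 8 + 4 = 12, A[0][2] + B[2][2] = 10 + -5 = 5) = 5 (attained at k = 0)
  C[1][0] = min over k of (A[1][0] + B[0][0] = 1 + -4 = -3, A[1][1] + B[1][0] = 4 + -4 = 0, A[1][2] + B[2][0] = -3 + 2 = -1) = -3 (attained at k = 0)
  C[1][1] = min over k of (A[1][0] + B[0][1] = 1 + 5 = 6, A[1][1] + B[1][1] = 4 + -3 = 1, A[1][2] + B[2][1] = -3 + 1 = -2) = -2 (attained at k = 2)
  C[1][2] = min over k of (A[1][0] + B[0][2] = 1 + 0 = 1, A[1][1] + B[1][2] = 4 + 4 = 8, A[1][2] + B[2][2] = -3 + -5 = -8) = -8 (attained at k = 2)
  C[2][0] = min over k of (A[2][0] + B[0][0] = 6 + -4 = 2, A[2][1] + B[1][0] = -4 + -4 = -8, A[2][2] + B[2][0] = 9 + 2 = 11) = -8 (attained at k = 1)
  C[2][1] = min over k of (A[2][0] + B[0][1] = 6 + 5 = 11, A[2][1] + B[1][1] = -4 + -3 = -7, A[2][2] + B[2][1] = 9 + 1 = 10) = -7 (attained at k = 1)
  C[2][2] = min over k of (A[2][0] + B[0][2] = 6 + 0 = 6, A[2][1] + B[1][2] = -4 + 4 = 0, A[2][2] + B[2][2] = 9 + -5 = 4) = 0 (attained at k = 1)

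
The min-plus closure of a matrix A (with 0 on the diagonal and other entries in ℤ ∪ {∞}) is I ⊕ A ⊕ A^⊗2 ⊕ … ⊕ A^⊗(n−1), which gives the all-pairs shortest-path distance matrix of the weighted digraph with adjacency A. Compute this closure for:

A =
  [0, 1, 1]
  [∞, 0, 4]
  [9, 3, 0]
Closure =
  [0, 1, 1]
  [13, 0, 4]
  [9, 3, 0]

This is the Floyd-Warshall all-pairs shortest-path computation. For each intermediate vertex k = 0, 1, …, 2, update dist[i][j] ← min(dist[i][j], dist[i][k] + dist[k][j]). The final matrix gives, for each (i, j), the minimum total weight of any directed path from i to j (possibly empty when i = j).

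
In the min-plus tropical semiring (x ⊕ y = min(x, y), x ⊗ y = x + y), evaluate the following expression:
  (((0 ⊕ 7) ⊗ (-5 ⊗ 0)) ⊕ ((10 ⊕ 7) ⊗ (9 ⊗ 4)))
(((0 ⊕ 7) ⊗ (-5 ⊗ 0)) ⊕ ((10 ⊕ 7) ⊗ (9 ⊗ 4))) = -5

Expand innermost to outermost. Recall ⊕ takes the minimum of its arguments and ⊗ takes their sum. Working out the expression (((0 ⊕ 7) ⊗ (-5 ⊗ 0)) ⊕ ((10 ⊕ 7) ⊗ (9 ⊗ 4))) gives -5.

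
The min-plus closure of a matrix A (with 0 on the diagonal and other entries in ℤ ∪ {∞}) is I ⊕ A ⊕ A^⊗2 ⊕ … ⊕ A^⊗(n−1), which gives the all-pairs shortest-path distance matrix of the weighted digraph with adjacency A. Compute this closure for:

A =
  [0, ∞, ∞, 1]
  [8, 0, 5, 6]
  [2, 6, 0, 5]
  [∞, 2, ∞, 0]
Closure =
  [0, 3, 8, 1]
  [7, 0, 5, 6]
  [2, 5, 0, 3]
  [9, 2, 7, 0]

This is the Floyd-Warshall all-pairs shortest-path computation. For each intermediate vertex k = 0, 1, …, 3, update dist[i][j] ← min(dist[i][j], dist[i][k] + dist[k][j]). The final matrix gives, for each (i, j), the minimum total weight of any directed path from i to j (possibly empty when i = j).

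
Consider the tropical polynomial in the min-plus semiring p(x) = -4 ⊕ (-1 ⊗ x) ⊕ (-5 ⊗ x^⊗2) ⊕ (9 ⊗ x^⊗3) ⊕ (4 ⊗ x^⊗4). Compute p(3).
p(3) = -4

A tropical monomial a ⊗ x^⊗i evaluates to a + i · x. Evaluating each term at x = 3:
  Term 0 contributes -4 + 0 · 3 = -4
  Term 1 contributes -1 + 1 · 3 = 2
  Term 2 contributes -5 + 2 · 3 = 1
  Term 3 contributes 9 + 3 · 3 = 18
  Term 4 contributes 4 + 4 · 3 = 16
p(3) = ⊕ of these = min[-4, 2, 1, 18, 16] = -4.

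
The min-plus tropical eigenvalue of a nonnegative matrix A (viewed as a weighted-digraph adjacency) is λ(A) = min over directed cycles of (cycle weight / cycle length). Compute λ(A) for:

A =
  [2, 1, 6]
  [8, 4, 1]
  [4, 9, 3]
λ(A) = 2

Enumerate directed cycles and compute their means (weight / length). Sample:
  cycle 0 → 0: weight = 2, length = 1, mean = 2/1 ≈ 2.000
  cycle 1 → 1: weight = 4, length = 1, mean = 4/1 ≈ 4.000
  cycle 2 → 2: weight = 3, length = 1, mean = 3/1 ≈ 3.000
  cycle 0 → 1 → 0: weight = 9, length = 2, mean = 9/2 ≈ 4.500
  cycle 0 → 2 → 0: weight = 10, length = 2, mean = 10/2 ≈ 5.000
  cycle 1 → 0 → 1: weight = 9, length = 2, mean = 9/2 ≈ 4.500
Minimum mean = 2.000, attained e.g. along the cycle 0 → 0 with weight 2 and length 1. So λ(A) = 2/1 = 2.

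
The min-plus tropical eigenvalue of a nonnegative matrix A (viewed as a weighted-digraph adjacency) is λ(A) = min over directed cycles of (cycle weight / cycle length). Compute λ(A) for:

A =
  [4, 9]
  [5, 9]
λ(A) = 4

Enumerate directed cycles and compute their means (weight / length). Sample:
  cycle 0 → 0: weight = 4, length = 1, mean = 4/1 ≈ 4.000
  cycle 1 → 1: weight = 9, length = 1, mean = 9/1 ≈ 9.000
  cycle 0 → 1 → 0: weight = 14, length = 2, mean = 14/2 ≈ 7.000
  cycle 1 → 0 → 1: weight = 14, length = 2, mean = 14/2 ≈ 7.000
Minimum mean = 4.000, attained e.g. along the cycle 0 → 0 with weight 4 and length 1. So λ(A) = 4/1 = 4.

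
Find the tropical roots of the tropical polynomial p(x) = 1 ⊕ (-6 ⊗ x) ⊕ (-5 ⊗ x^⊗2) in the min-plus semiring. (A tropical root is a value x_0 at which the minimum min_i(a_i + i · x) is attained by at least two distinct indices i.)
Roots: {-1, 7}

Each tropical root is a break point of the lower envelope of the lines y = a_i + i · x (there are 3 lines, with slopes 0, 1, ..., 2). Only the lines that attain the minimum somewhere contribute to roots; other lines are dominated. Here the surviving (envelope) indices are i = 2, i = 1, i = 0.
Intersections between consecutive envelope lines give the roots: for adjacent envelope indices i < j the intersection is x = (a_i − a_j) / (j − i). Reading off the sorted break points: {-1, 7}.
Verification: at each break x_0, at least two indices attain the minimum of min_i(a_i + i · x_0).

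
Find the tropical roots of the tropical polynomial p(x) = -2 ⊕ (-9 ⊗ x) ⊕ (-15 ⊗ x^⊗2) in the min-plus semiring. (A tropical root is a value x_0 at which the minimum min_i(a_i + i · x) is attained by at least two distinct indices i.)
Roots: {6, 7}

Each tropical root is a break point of the lower envelope of the lines y = a_i + i · x (there are 3 lines, with slopes 0, 1, ..., 2). Only the lines that attain the minimum somewhere contribute to roots; other lines are dominated. Here the surviving (envelope) indices are i = 2, i = 1, i = 0.
Intersections between consecutive envelope lines give the roots: for adjacent envelope indices i < j the intersection is x = (a_i − a_j) / (j − i). Reading off the sorted break points: {6, 7}.
Verification: at each break x_0, at least two indices attain the minimum of min_i(a_i + i · x_0).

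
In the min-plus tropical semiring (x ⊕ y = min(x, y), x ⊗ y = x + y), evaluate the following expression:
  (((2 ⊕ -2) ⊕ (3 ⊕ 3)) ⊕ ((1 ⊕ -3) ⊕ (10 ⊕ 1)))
(((2 ⊕ -2) ⊕ (3 ⊕ 3)) ⊕ ((1 ⊕ -3) ⊕ (10 ⊕ 1))) = -3

Expand innermost to outermost. Recall ⊕ takes the minimum of its arguments and ⊗ takes their sum. Working out the expression (((2 ⊕ -2) ⊕ (3 ⊕ 3)) ⊕ ((1 ⊕ -3) ⊕ (10 ⊕ 1))) gives -3.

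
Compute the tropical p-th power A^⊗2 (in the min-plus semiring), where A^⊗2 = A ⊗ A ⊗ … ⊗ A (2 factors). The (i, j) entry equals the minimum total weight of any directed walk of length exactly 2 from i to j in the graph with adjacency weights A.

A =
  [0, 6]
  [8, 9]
A^⊗2 =
  [0, 6]
  [8, 14]

Each entry (A^⊗2)_ij equals the minimum over all length-2 walks i = v_0 → v_1 → … → v_2 = j of Σ_t A[v_t][v_{t+1}]. For example, for (i, j) = (0, 1) we minimise over 2 possible intermediate vertex sequences; the minimum is 6, attained along the walk 0 → 0 → 1.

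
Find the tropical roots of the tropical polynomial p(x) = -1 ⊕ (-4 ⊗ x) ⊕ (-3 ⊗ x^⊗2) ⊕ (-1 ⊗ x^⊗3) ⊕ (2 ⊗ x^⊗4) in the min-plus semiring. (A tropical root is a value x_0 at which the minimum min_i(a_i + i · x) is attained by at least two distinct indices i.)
Roots: {-3, -2, -1, 3}

Each tropical root is a break point of the lower envelope of the lines y = a_i + i · x (there are 5 lines, with slopes 0, 1, ..., 4). Only the lines that attain the minimum somewhere contribute to roots; other lines are dominated. Here the surviving (envelope) indices are i = 4, i = 3, i = 2, i = 1, i = 0.
Intersections between consecutive envelope lines give the roots: for adjacent envelope indices i < j the intersection is x = (a_i − a_j) / (j − i). Reading off the sorted break points: {-3, -2, -1, 3}.
Verification: at each break x_0, at least two indices attain the minimum of min_i(a_i + i · x_0).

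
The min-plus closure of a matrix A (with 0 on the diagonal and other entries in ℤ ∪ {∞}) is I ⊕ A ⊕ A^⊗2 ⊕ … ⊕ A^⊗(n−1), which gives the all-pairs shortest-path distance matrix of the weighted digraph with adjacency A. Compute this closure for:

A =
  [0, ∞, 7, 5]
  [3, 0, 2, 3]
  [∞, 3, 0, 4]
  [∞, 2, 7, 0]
Closure =
  [0, 7, 7, 5]
  [3, 0, 2, 3]
  [6, 3, 0, 4]
  [5, 2, 4, 0]

This is the Floyd-Warshall all-pairs shortest-path computation. For each intermediate vertex k = 0, 1, …, 3, update dist[i][j] ← min(dist[i][j], dist[i][k] + dist[k][j]). The final matrix gives, for each (i, j), the minimum total weight of any directed path from i to j (possibly empty when i = j).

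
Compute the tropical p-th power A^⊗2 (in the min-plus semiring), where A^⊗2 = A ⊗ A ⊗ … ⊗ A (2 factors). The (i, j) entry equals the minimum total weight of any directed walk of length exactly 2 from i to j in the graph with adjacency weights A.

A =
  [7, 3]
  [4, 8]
A^⊗2 =
  [7, 10]
  [11, 7]

Each entry (A^⊗2)_ij equals the minimum over all length-2 walks i = v_0 → v_1 → … → v_2 = j of Σ_t A[v_t][v_{t+1}]. For example, for (i, j) = (0, 1) we minimise over 2 possible intermediate vertex sequences; the minimum is 10, attained along the walk 0 → 0 → 1.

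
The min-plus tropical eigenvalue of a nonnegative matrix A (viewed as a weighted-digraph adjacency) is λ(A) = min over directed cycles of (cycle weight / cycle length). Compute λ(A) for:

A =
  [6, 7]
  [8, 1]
λ(A) = 1

Enumerate directed cycles and compute their means (weight / length). Sample:
  cycle 0 → 0: weight = 6, length = 1, mean = 6/1 ≈ 6.000
  cycle 1 → 1: weight = 1, length = 1, mean = 1/1 ≈ 1.000
  cycle 0 → 1 → 0: weight = 15, length = 2, mean = 15/2 ≈ 7.500
  cycle 1 → 0 → 1: weight = 15, length = 2, mean = 15/2 ≈ 7.500
Minimum mean = 1.000, attained e.g. along the cycle 1 → 1 with weight 1 and length 1. So λ(A) = 1/1 = 1.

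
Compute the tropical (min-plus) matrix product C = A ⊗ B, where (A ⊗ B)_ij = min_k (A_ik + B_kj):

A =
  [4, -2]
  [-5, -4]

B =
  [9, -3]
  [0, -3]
A ⊗ B =
  [-2, -5]
  [-4, -8]

Apply the min-plus product entry-by-entry:
  C[0][0] = min over k of (A[0][0] + B[0][0] = 4 + 9 = 13, A[0][1] + B[1][0] = -2 + 0 = -2) = -2 (attained at k = 1)
  C[0][1] = min over k of (A[0][0] + B[0][1] = 4 + -3 = 1, A[0][1] + B[1][1] = -2 + -3 = -5) = -5 (attained at k = 1)
  C[1][0] = min over k of (A[1][0] + B[0][0] = -5 + 9 = 4, A[1][1] + B[1][0] = -4 + 0 = -4) = -4 (attained at k = 1)
  C[1][1] = min over k of (A[1][0] + B[0][1] = -5 + -3 = -8, A[1][1] + B[1][1] = -4 + -3 = -7) = -8 (attained at k = 0)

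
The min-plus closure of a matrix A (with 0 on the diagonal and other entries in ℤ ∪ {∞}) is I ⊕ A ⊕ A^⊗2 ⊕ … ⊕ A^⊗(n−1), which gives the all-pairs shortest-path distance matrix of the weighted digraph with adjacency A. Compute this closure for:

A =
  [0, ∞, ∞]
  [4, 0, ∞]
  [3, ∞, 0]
Closure =
  [0, ∞, ∞]
  [4, 0, ∞]
  [3, ∞, 0]

This is the Floyd-Warshall all-pairs shortest-path computation. For each intermediate vertex k = 0, 1, …, 2, update dist[i][j] ← min(dist[i][j], dist[i][k] + dist[k][j]). The final matrix gives, for each (i, j), the minimum total weight of any directed path from i to j (possibly empty when i = j).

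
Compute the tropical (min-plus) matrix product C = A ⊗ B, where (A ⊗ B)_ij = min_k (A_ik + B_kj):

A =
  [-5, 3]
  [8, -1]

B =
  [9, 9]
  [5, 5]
A ⊗ B =
  [4, 4]
  [4, 4]

Apply the min-plus product entry-by-entry:
  C[0][0] = min over k of (A[0][0] + B[0][0] = -5 + 9 = 4, A[0][1] + B[1][0] = 3 + 5 = 8) = 4 (attained at k = 0)
  C[0][1] = min over k of (A[0][0] + B[0][1] = -5 + 9 = 4, A[0][1] + B[1][1] = 3 + 5 = 8) = 4 (attained at k = 0)
  C[1][0] = min over k of (A[1][0] + B[0][0] = 8 + 9 = 17, A[1][1] + B[1][0] = -1 + 5 = 4) = 4 (attained at k = 1)
  C[1][1] = min over k of (A[1][0] + B[0][1] = 8 + 9 = 17, A[1][1] + B[1][1] = -1 + 5 = 4) = 4 (attained at k = 1)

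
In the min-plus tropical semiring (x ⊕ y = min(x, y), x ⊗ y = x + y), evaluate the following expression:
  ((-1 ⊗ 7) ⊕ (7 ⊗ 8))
((-1 ⊗ 7) ⊕ (7 ⊗ 8)) = 6

Expand innermost to outermost. Recall ⊕ takes the minimum of its arguments and ⊗ takes their sum. Working out the expression ((-1 ⊗ 7) ⊕ (7 ⊗ 8)) gives 6.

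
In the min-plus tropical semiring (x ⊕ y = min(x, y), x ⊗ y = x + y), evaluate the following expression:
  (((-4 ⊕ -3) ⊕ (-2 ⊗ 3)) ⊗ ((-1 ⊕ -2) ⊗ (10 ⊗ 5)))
(((-4 ⊕ -3) ⊕ (-2 ⊗ 3)) ⊗ ((-1 ⊕ -2) ⊗ (10 ⊗ 5))) = 9

Expand innermost to outermost. Recall ⊕ takes the minimum of its arguments and ⊗ takes their sum. Working out the expression (((-4 ⊕ -3) ⊕ (-2 ⊗ 3)) ⊗ ((-1 ⊕ -2) ⊗ (10 ⊗ 5))) gives 9.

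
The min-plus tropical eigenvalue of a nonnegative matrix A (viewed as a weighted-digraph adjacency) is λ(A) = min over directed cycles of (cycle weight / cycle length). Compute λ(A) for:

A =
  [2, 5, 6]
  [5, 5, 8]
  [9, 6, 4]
λ(A) = 2

Enumerate directed cycles and compute their means (weight / length). Sample:
  cycle 0 → 0: weight = 2, length = 1, mean = 2/1 ≈ 2.000
  cycle 1 → 1: weight = 5, length = 1, mean = 5/1 ≈ 5.000
  cycle 2 → 2: weight = 4, length = 1, mean = 4/1 ≈ 4.000
  cycle 0 → 1 → 0: weight = 10, length = 2, mean = 10/2 ≈ 5.000
  cycle 0 → 2 → 0: weight = 15, length = 2, mean = 15/2 ≈ 7.500
  cycle 1 → 0 → 1: weight = 10, length = 2, mean = 10/2 ≈ 5.000
Minimum mean = 2.000, attained e.g. along the cycle 0 → 0 with weight 2 and length 1. So λ(A) = 2/1 = 2.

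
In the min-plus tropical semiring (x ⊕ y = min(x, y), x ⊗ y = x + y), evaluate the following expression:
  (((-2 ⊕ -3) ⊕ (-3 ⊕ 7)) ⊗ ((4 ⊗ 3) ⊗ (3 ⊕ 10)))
(((-2 ⊕ -3) ⊕ (-3 ⊕ 7)) ⊗ ((4 ⊗ 3) ⊗ (3 ⊕ 10))) = 7

Expand innermost to outermost. Recall ⊕ takes the minimum of its arguments and ⊗ takes their sum. Working out the expression (((-2 ⊕ -3) ⊕ (-3 ⊕ 7)) ⊗ ((4 ⊗ 3) ⊗ (3 ⊕ 10))) gives 7.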